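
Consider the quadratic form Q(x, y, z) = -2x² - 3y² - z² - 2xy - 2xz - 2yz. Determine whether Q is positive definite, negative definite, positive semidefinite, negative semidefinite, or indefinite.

The symmetric matrix of Q is A = [[-2, -1, -1], [-1, -3, -1], [-1, -1, -1]].
Leading principal minors: Δ_1 = -2, Δ_2 = 5, Δ_3 = -2.
The signs alternate starting with Δ_1 < 0, so by Sylvester's criterion Q is negative definite.

negative definite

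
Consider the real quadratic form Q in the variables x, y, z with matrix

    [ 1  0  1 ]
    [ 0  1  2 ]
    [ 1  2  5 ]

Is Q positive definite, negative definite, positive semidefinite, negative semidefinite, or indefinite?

Applying the same elementary operations to the rows and columns of A produces a congruent diagonal matrix with entries 1, 1, 0.
Counting signs: 2 positive, 1 zero.
Hence Q is positive semidefinite.

positive semidefinite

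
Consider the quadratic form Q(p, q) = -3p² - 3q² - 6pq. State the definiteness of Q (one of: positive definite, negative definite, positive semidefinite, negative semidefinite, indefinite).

The symmetric matrix of Q is [[-3, -3], [-3, -3]].
For the 2×2 matrix [[-3, -3], [-3, -3]]: det = -3·-3 − (-3)² = 0, trace = -6.
det = 0 so one eigenvalue is zero; the form is semidefinite with the sign of the trace.

negative semidefinite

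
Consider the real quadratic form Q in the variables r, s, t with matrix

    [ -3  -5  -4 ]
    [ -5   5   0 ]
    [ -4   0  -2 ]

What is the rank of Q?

2

Row-reducing A symmetrically gives the diagonal entries -3, 40/3, 0.
So there are 1 positive, 1 negative, 1 zero pivots.
The rank is the number of nonzero pivots: 2.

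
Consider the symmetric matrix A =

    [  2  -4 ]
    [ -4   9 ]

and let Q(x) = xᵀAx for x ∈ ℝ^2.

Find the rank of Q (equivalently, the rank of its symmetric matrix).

An LDLᵀ factorisation of A has diagonal entries 2, 1.
So there are 2 positive pivots.
The rank is the number of nonzero pivots: 2.

2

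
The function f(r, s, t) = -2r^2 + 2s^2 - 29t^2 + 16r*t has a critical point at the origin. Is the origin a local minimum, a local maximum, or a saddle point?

saddle point

The Hessian at the origin is H = [[-4, 0, 16], [0, 4, 0], [16, 0, -58]].
An LDLᵀ factorisation of H has diagonal entries -4, 4, 6.
Counting signs: 2 positive, 1 negative.
H is indefinite, so the origin is a saddle point.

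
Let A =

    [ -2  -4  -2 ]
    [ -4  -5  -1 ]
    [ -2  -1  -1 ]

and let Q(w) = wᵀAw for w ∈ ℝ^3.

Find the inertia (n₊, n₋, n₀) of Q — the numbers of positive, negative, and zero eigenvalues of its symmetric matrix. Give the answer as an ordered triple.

An LDLᵀ factorisation of A has diagonal entries -2, 3, -2.
That gives 1 positive, 2 negative pivots.

(1, 2, 0)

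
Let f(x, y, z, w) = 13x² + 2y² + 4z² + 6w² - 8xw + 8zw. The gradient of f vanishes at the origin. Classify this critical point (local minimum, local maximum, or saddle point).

The Hessian at the origin is H = [[26, 0, 0, -8], [0, 4, 0, 0], [0, 0, 8, 8], [-8, 0, 8, 12]].
Applying the same elementary operations to the rows and columns of H produces a congruent diagonal matrix with entries 26, 4, 8, 20/13.
Counting signs: 4 positive.
H is positive definite, so the origin is a strict local minimum.

local minimum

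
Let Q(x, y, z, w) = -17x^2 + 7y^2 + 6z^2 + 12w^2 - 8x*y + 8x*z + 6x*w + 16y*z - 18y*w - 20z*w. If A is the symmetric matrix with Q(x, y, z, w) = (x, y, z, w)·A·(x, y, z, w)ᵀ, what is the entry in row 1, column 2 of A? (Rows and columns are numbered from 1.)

-4

The coefficient of x·y in Q is -8. For a symmetric A this equals A[1,2] + A[2,1] = 2·A[1,2].
So A[1,2] = -8/2 = -4.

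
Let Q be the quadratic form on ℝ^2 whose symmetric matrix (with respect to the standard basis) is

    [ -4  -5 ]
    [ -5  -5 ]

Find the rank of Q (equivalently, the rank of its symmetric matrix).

2

Row-reducing A symmetrically gives the diagonal entries -4, 5/4.
That gives 1 positive, 1 negative pivots.
The rank is the number of nonzero pivots: 2.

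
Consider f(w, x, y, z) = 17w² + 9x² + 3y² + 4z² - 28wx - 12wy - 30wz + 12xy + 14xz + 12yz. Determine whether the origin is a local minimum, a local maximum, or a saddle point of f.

The Hessian at the origin is H = [[34, -28, -12, -30], [-28, 18, 12, 14], [-12, 12, 6, 12], [-30, 14, 12, 8]].
Row-reducing H symmetrically gives the diagonal entries 34, -86/17, 114/43, 12/19.
Counting signs: 3 positive, 1 negative.
H is indefinite, so the origin is a saddle point.

saddle point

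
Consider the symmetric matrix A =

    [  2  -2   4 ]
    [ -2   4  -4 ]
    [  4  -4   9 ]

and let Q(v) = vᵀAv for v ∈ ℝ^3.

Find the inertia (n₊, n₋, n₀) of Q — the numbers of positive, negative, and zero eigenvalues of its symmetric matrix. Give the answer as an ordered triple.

(3, 0, 0)

Applying the same elementary operations to the rows and columns of A produces a congruent diagonal matrix with entries 2, 2, 1.
Counting signs: 3 positive.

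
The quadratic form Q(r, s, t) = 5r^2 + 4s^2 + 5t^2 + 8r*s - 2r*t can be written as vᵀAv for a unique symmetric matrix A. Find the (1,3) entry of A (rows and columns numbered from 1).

-1

The coefficient of r·t in Q is -2. For a symmetric A this equals A[1,3] + A[3,1] = 2·A[1,3].
So A[1,3] = -2/2 = -1.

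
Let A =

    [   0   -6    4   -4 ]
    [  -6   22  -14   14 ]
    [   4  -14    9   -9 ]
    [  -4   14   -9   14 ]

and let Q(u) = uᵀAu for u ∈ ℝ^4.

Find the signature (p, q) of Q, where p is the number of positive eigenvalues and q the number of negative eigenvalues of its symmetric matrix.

(3, 1)

By Sylvester's law of inertia any congruent diagonalization of A has 3 positive, 1 negative and 0 zero entries.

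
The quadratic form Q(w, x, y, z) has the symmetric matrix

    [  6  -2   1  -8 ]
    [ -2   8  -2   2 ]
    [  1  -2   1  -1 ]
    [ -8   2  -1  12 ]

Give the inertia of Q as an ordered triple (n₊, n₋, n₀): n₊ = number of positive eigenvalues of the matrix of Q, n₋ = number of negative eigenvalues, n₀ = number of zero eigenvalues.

Applying the same elementary operations to the rows and columns of A produces a congruent diagonal matrix with entries 6, 22/3, 5/11, 6/5.
That gives 4 positive pivots.

(4, 0, 0)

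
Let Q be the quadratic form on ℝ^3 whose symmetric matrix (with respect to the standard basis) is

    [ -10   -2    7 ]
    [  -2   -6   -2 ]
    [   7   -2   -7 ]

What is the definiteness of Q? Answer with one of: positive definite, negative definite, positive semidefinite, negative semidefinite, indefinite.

negative definite

An LDLᵀ factorisation of A has diagonal entries -10, -28/5, -1/28.
Counting signs: 3 negative.
Hence Q is negative definite.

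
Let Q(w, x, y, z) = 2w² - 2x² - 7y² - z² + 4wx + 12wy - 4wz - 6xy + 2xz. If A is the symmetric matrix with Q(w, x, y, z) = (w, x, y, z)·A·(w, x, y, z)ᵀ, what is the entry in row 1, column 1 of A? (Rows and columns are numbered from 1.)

2

The coefficient of w² in Q is 2, and that is exactly A[1,1].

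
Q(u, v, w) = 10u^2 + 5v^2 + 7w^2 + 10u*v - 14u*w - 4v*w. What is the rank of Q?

The symmetric matrix is A = [[10, 5, -7], [5, 5, -2], [-7, -2, 7]].
Congruent diagonalization of A (simultaneous row and column reduction) yields pivots 10, 5/2, 6/5.
That gives 3 positive pivots.
The rank is the number of nonzero pivots: 3.

3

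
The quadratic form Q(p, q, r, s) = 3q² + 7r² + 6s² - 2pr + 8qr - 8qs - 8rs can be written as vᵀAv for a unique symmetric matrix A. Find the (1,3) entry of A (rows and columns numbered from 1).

The coefficient of p·r in Q is -2. For a symmetric A this equals A[1,3] + A[3,1] = 2·A[1,3].
So A[1,3] = -2/2 = -1.

-1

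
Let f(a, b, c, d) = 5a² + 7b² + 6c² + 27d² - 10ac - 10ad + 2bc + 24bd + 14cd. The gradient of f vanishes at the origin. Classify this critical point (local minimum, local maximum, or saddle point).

The Hessian at the origin is H = [[10, 0, -10, -10], [0, 14, 2, 24], [-10, 2, 12, 14], [-10, 24, 14, 54]].
An LDLᵀ factorisation of H has diagonal entries 10, 14, 12/7, 8/3.
So there are 4 positive pivots.
H is positive definite, so the origin is a strict local minimum.

local minimum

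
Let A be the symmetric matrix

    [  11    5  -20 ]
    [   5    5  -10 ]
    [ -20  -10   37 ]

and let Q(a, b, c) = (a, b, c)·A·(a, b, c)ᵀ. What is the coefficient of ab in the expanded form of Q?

10

The coefficient of ab is A[1,2] + A[2,1] = 2·5 = 10.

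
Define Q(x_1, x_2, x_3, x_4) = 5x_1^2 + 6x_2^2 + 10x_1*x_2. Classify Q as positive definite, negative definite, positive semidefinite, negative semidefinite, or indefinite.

positive semidefinite

The symmetric matrix is A = [[5, 5, 0, 0], [5, 6, 0, 0], [0, 0, 0, 0], [0, 0, 0, 0]].
Applying the same elementary operations to the rows and columns of A produces a congruent diagonal matrix with entries 5, 1, 0, 0.
So there are 2 positive, 2 zero pivots.
Hence Q is positive semidefinite.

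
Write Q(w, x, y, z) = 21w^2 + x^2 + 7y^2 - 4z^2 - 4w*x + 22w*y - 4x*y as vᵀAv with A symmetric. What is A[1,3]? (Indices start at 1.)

The coefficient of w·y in Q is 22. For a symmetric A this equals A[1,3] + A[3,1] = 2·A[1,3].
So A[1,3] = 22/2 = 11.

11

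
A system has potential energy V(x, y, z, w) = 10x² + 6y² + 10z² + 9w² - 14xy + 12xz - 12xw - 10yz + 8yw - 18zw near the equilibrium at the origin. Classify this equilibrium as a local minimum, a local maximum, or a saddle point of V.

The Hessian at the origin is H = [[20, -14, 12, -12], [-14, 12, -10, 8], [12, -10, 20, -18], [-12, 8, -18, 18]].
Applying the same elementary operations to the rows and columns of H produces a congruent diagonal matrix with entries 20, 11/5, 128/11, 5/32.
Counting signs: 4 positive.
H is positive definite, so the origin is a strict local minimum.

local minimum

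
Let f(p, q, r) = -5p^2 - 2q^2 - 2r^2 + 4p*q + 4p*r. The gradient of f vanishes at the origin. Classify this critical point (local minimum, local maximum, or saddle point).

The Hessian at the origin is H = [[-10, 4, 4], [4, -4, 0], [4, 0, -4]].
Congruent diagonalization of H (simultaneous row and column reduction) yields pivots -10, -12/5, -4/3.
Counting signs: 3 negative.
H is negative definite, so the origin is a strict local maximum.

local maximum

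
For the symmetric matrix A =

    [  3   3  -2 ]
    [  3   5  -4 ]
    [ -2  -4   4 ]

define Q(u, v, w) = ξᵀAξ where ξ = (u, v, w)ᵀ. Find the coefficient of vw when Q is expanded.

-8

The coefficient of vw is A[2,3] + A[3,2] = 2·(-4) = -8.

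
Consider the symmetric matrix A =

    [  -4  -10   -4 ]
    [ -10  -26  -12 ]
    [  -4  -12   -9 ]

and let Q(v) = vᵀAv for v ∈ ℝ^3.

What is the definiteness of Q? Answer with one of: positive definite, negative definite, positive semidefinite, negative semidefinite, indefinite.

negative definite

Row-reducing A symmetrically gives the diagonal entries -4, -1, -1.
That gives 3 negative pivots.
Hence Q is negative definite.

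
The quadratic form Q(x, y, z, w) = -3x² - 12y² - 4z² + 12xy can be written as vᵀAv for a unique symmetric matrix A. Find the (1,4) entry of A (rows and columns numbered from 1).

0

The coefficient of x·w in Q is 0. For a symmetric A this equals A[1,4] + A[4,1] = 2·A[1,4].
So A[1,4] = 0/2 = 0.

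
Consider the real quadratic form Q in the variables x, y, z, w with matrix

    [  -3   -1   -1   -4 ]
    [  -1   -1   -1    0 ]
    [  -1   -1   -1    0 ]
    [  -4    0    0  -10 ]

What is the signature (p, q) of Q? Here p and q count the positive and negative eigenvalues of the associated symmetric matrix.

(0, 3)

Congruent diagonalization of A (simultaneous row and column reduction) yields pivots -3, -2/3, 0, -2.
So there are 3 negative, 1 zero pivots.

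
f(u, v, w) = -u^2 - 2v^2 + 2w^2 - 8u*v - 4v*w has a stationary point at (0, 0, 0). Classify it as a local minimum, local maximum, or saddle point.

The Hessian at the origin is H = [[-2, -8, 0], [-8, -4, -4], [0, -4, 4]].
Congruent diagonalization of H (simultaneous row and column reduction) yields pivots -2, 28, 24/7.
So there are 2 positive, 1 negative pivots.
H is indefinite, so the origin is a saddle point.

saddle point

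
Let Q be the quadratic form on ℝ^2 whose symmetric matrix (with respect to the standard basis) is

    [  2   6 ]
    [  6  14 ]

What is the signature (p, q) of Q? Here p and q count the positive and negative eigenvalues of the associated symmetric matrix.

Applying the same elementary operations to the rows and columns of A produces a congruent diagonal matrix with entries 2, -4.
That gives 1 positive, 1 negative pivots.

(1, 1)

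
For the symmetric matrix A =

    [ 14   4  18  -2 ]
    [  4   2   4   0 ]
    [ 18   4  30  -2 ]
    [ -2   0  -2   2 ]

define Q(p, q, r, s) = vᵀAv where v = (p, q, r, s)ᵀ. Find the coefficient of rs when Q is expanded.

-4

The coefficient of rs is A[3,4] + A[4,3] = 2·(-2) = -4.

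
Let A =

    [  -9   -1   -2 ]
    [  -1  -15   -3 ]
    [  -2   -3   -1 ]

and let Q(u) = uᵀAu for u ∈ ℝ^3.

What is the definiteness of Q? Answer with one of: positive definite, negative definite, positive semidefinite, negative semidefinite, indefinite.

negative definite

Leading principal minors: Δ_1 = -9, Δ_2 = 134, Δ_3 = -5.
The signs alternate starting with Δ_1 < 0, so by Sylvester's criterion Q is negative definite.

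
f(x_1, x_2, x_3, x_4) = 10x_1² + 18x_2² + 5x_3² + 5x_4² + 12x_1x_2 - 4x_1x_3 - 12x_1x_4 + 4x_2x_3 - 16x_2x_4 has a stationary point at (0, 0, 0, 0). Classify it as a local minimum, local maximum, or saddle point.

local minimum

The Hessian at the origin is H = [[20, 12, -4, -12], [12, 36, 4, -16], [-4, 4, 10, 0], [-12, -16, 0, 10]].
Symmetric row and column elimination reduces H to a congruent diagonal form with pivots 20, 144/5, 70/9, 3/35.
That gives 4 positive pivots.
H is positive definite, so the origin is a strict local minimum.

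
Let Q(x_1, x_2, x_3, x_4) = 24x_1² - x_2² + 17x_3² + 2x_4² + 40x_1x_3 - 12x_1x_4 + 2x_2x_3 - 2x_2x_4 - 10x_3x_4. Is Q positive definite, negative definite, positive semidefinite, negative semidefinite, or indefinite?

The symmetric matrix is A = [[24, 0, 20, -6], [0, -1, 1, -1], [20, 1, 17, -5], [-6, -1, -5, 2]].
Symmetric row and column elimination reduces A to a congruent diagonal form with pivots 24, -1, 4/3, 3/4.
That gives 3 positive, 1 negative pivots.
Hence Q is indefinite.

indefinite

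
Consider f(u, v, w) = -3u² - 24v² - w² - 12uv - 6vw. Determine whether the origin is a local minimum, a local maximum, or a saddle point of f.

local maximum

The Hessian at the origin is H = [[-6, -12, 0], [-12, -48, -6], [0, -6, -2]].
Congruent diagonalization of H (simultaneous row and column reduction) yields pivots -6, -24, -1/2.
So there are 3 negative pivots.
H is negative definite, so the origin is a strict local maximum.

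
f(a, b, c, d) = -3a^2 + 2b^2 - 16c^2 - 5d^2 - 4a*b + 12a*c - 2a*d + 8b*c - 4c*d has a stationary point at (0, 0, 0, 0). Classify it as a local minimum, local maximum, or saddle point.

The Hessian at the origin is H = [[-6, -4, 12, -2], [-4, 4, 8, 0], [12, 8, -32, -4], [-2, 0, -4, -10]].
Row-reducing H symmetrically gives the diagonal entries -6, 20/3, -8, -8/5.
Counting signs: 1 positive, 3 negative.
H is indefinite, so the origin is a saddle point.

saddle point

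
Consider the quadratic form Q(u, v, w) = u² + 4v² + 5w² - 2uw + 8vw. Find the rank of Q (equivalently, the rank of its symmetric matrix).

2

Write A = [[1, 0, -1], [0, 4, 4], [-1, 4, 5]].
Congruent diagonalization of A (simultaneous row and column reduction) yields pivots 1, 4, 0.
So there are 2 positive, 1 zero pivots.
The rank is the number of nonzero pivots: 2.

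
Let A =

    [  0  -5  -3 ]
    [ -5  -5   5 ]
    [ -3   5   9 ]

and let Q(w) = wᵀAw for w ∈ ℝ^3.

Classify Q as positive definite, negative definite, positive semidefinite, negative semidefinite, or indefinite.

A is congruent to a diagonal matrix with 2 positive, 1 negative and 0 zero entries, so Q is indefinite.

indefinite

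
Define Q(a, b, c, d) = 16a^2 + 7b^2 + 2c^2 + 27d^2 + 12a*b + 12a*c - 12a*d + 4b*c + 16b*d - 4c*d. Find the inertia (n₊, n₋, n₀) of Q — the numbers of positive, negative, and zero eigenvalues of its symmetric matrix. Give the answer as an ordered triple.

(3, 1, 0)

The symmetric matrix is A = [[16, 6, 6, -6], [6, 7, 2, 8], [6, 2, 2, -2], [-6, 8, -2, 27]].
Row-reducing A symmetrically gives the diagonal entries 16, 19/4, -5/19, 5.
So there are 3 positive, 1 negative pivots.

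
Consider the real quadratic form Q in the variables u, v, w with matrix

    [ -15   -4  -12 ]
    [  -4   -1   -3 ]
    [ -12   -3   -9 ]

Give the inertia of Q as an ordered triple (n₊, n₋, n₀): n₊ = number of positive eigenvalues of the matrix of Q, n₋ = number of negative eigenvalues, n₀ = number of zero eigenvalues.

Symmetric row and column elimination reduces A to a congruent diagonal form with pivots -15, 1/15, 0.
That gives 1 positive, 1 negative, 1 zero pivots.

(1, 1, 1)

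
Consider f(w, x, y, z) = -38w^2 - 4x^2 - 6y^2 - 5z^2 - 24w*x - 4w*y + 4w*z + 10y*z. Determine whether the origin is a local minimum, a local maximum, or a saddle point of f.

local maximum

The Hessian at the origin is H = [[-76, -24, -4, 4], [-24, -8, 0, 0], [-4, 0, -12, 10], [4, 0, 10, -10]].
An LDLᵀ factorisation of H has diagonal entries -76, -8/19, -8, -3/2.
Counting signs: 4 negative.
H is negative definite, so the origin is a strict local maximum.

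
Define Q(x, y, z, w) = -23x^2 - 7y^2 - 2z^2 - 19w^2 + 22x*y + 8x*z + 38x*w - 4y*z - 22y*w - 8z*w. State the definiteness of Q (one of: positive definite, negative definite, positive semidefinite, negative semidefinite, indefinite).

negative definite

The associated matrix is A = [[-23, 11, 4, 19], [11, -7, -2, -11], [4, -2, -2, -4], [19, -11, -4, -19]].
An LDLᵀ factorisation of A has diagonal entries -23, -40/23, -13/10, -12/13.
That gives 4 negative pivots.
Hence Q is negative definite.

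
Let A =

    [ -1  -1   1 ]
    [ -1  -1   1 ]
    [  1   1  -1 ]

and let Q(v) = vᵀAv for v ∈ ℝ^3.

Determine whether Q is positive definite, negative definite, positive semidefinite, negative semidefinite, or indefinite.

Symmetric row and column elimination reduces A to a congruent diagonal form with pivots -1, 0, 0.
Counting signs: 1 negative, 2 zero.
Hence Q is negative semidefinite.

negative semidefinite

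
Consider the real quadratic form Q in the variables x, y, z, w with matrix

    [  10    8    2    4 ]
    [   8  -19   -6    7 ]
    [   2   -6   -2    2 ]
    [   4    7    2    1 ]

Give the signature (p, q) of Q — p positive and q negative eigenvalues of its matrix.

Row-reducing A symmetrically gives the diagonal entries 10, -127/5, -16/127, 0.
So there are 1 positive, 2 negative, 1 zero pivots.

(1, 2)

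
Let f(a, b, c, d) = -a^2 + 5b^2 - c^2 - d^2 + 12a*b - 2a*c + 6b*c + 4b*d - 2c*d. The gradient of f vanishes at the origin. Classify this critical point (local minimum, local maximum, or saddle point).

saddle point

The Hessian at the origin is H = [[-2, 12, -2, 0], [12, 10, 6, 4], [-2, 6, -2, -2], [0, 4, -2, -2]].
Congruent diagonalization of H (simultaneous row and column reduction) yields pivots -2, 82, -18/41, 40/9.
Counting signs: 2 positive, 2 negative.
H is indefinite, so the origin is a saddle point.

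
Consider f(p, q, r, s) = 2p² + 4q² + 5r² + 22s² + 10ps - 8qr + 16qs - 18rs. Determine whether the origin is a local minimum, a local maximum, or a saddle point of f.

saddle point

The Hessian at the origin is H = [[4, 0, 0, 10], [0, 8, -8, 16], [0, -8, 10, -18], [10, 16, -18, 44]].
Symmetric row and column elimination reduces H to a congruent diagonal form with pivots 4, 8, 2, -15.
That gives 3 positive, 1 negative pivots.
H is indefinite, so the origin is a saddle point.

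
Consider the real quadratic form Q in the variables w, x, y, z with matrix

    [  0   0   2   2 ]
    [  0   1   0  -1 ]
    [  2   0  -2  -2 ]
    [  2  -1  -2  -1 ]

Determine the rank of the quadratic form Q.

3

Row reduction of A gives 3 nonzero rows, so rank A = 3.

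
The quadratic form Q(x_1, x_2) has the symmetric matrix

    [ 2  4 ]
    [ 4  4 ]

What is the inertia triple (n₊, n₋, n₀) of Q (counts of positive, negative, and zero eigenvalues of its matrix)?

(1, 1, 0)

Congruent diagonalization of A (simultaneous row and column reduction) yields pivots 2, -4.
That gives 1 positive, 1 negative pivots.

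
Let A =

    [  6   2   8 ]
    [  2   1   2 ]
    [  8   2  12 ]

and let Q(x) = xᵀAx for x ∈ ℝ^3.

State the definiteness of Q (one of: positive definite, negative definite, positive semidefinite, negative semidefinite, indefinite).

positive semidefinite

Row-reducing A symmetrically gives the diagonal entries 6, 1/3, 0.
Counting signs: 2 positive, 1 zero.
Hence Q is positive semidefinite.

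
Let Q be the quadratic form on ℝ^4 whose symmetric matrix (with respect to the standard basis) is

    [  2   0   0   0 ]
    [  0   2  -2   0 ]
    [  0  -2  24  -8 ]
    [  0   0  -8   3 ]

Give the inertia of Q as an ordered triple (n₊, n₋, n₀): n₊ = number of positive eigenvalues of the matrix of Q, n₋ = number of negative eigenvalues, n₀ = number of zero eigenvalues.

(4, 0, 0)

Congruent diagonalization of A (simultaneous row and column reduction) yields pivots 2, 2, 22, 1/11.
Counting signs: 4 positive.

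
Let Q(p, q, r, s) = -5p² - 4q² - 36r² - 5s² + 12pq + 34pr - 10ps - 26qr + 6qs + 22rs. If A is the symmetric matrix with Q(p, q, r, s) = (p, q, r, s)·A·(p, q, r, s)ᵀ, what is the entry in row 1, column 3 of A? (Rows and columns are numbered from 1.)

17

The coefficient of p·r in Q is 34. For a symmetric A this equals A[1,3] + A[3,1] = 2·A[1,3].
So A[1,3] = 34/2 = 17.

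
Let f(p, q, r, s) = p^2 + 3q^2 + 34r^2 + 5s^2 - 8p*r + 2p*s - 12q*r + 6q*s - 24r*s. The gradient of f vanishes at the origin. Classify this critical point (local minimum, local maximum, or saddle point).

local minimum

The Hessian at the origin is H = [[2, 0, -8, 2], [0, 6, -12, 6], [-8, -12, 68, -24], [2, 6, -24, 10]].
An LDLᵀ factorisation of H has diagonal entries 2, 6, 12, 2/3.
Counting signs: 4 positive.
H is positive definite, so the origin is a strict local minimum.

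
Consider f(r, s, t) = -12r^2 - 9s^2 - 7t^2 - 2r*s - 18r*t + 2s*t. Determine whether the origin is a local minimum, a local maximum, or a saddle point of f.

saddle point

The Hessian at the origin is H = [[-24, -2, -18], [-2, -18, 2], [-18, 2, -14]].
Applying the same elementary operations to the rows and columns of H produces a congruent diagonal matrix with entries -24, -107/6, 20/107.
Counting signs: 1 positive, 2 negative.
H is indefinite, so the origin is a saddle point.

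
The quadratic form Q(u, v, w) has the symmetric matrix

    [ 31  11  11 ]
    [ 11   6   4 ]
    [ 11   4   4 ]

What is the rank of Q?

Congruent diagonalization of A (simultaneous row and column reduction) yields pivots 31, 65/31, 6/65.
That gives 3 positive pivots.
The rank is the number of nonzero pivots: 3.

3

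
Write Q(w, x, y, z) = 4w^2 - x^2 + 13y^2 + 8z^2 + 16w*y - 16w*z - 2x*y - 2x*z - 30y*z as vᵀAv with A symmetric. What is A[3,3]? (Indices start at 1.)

13

The coefficient of y^2 in Q is 13, and that is exactly A[3,3].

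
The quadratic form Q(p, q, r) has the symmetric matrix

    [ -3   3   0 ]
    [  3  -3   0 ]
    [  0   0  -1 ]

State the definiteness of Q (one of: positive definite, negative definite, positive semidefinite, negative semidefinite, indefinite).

negative semidefinite

Congruent diagonalization of A (simultaneous row and column reduction) yields pivots -3, 0, -1.
Counting signs: 2 negative, 1 zero.
Hence Q is negative semidefinite.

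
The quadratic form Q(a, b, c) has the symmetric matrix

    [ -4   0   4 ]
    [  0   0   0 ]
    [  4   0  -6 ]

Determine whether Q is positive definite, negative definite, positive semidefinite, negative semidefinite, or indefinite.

negative semidefinite

Symmetric row and column elimination reduces A to a congruent diagonal form with pivots -4, 0, -2.
That gives 2 negative, 1 zero pivots.
Hence Q is negative semidefinite.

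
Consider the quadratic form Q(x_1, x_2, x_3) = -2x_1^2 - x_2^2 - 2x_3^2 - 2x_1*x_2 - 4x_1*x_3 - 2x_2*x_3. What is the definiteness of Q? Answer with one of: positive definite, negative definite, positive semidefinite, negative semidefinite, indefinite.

negative semidefinite

The symmetric matrix is A = [[-2, -1, -2], [-1, -1, -1], [-2, -1, -2]].
Congruent diagonalization of A (simultaneous row and column reduction) yields pivots -2, -1/2, 0.
Counting signs: 2 negative, 1 zero.
Hence Q is negative semidefinite.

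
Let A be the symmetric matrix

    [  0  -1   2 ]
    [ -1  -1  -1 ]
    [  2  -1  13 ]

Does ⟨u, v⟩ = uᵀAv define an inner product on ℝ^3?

no

A is congruent to a diagonal matrix with 2 positive, 1 negative and 0 zero entries, so Q is indefinite.
⟨·,·⟩ is an inner product exactly when A is positive definite.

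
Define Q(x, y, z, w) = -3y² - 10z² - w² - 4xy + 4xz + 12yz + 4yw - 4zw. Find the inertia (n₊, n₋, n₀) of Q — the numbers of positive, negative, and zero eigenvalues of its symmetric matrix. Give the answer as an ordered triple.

(1, 3, 0)

The symmetric matrix is A = [[0, -2, 2, 0], [-2, -3, 6, 2], [2, 6, -10, -2], [0, 2, -2, -1]].
By Sylvester's law of inertia any congruent diagonalization of A has 1 positive, 3 negative and 0 zero entries.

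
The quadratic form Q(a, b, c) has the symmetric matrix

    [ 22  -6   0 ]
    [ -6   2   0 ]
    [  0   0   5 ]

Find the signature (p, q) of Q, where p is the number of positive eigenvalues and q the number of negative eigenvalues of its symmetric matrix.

Applying the same elementary operations to the rows and columns of A produces a congruent diagonal matrix with entries 22, 4/11, 5.
Counting signs: 3 positive.

(3, 0)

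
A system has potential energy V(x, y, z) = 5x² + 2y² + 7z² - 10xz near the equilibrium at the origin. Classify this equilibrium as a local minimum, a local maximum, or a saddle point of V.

local minimum

The Hessian at the origin is H = [[10, 0, -10], [0, 4, 0], [-10, 0, 14]].
Row-reducing H symmetrically gives the diagonal entries 10, 4, 4.
Counting signs: 3 positive.
H is positive definite, so the origin is a strict local minimum.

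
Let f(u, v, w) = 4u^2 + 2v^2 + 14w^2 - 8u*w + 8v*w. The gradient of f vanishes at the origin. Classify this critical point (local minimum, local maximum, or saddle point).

The Hessian at the origin is H = [[8, 0, -8], [0, 4, 8], [-8, 8, 28]].
Symmetric row and column elimination reduces H to a congruent diagonal form with pivots 8, 4, 4.
Counting signs: 3 positive.
H is positive definite, so the origin is a strict local minimum.

local minimum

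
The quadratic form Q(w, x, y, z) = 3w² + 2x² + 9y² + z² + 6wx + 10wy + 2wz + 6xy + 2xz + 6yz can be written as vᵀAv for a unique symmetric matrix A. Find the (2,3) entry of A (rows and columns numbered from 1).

The coefficient of x·y in Q is 6. For a symmetric A this equals A[2,3] + A[3,2] = 2·A[2,3].
So A[2,3] = 6/2 = 3.

3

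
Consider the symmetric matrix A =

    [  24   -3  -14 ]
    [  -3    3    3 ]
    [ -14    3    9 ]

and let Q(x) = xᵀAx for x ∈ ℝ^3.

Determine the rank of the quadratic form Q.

3

Congruent diagonalization of A (simultaneous row and column reduction) yields pivots 24, 21/8, 5/21.
So there are 3 positive pivots.
The rank is the number of nonzero pivots: 3.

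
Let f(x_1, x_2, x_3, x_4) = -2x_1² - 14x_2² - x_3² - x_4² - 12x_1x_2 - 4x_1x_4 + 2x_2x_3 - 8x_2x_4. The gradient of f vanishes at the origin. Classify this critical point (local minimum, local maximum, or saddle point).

The Hessian at the origin is H = [[-4, -12, 0, -4], [-12, -28, 2, -8], [0, 2, -2, 0], [-4, -8, 0, -2]].
Congruent diagonalization of H (simultaneous row and column reduction) yields pivots -4, 8, -5/2, 2/5.
That gives 2 positive, 2 negative pivots.
H is indefinite, so the origin is a saddle point.

saddle point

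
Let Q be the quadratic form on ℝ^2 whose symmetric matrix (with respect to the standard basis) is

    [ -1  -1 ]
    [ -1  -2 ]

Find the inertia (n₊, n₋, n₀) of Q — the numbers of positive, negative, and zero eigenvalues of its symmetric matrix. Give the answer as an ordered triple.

Applying the same elementary operations to the rows and columns of A produces a congruent diagonal matrix with entries -1, -1.
So there are 2 negative pivots.

(0, 2, 0)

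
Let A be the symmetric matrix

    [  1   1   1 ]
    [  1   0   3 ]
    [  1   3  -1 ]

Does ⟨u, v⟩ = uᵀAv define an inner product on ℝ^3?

Symmetric row and column elimination reduces A to a congruent diagonal form with pivots 1, -1, 2.
So there are 2 positive, 1 negative pivots.
Hence Q is indefinite.
⟨·,·⟩ is an inner product exactly when A is positive definite.

no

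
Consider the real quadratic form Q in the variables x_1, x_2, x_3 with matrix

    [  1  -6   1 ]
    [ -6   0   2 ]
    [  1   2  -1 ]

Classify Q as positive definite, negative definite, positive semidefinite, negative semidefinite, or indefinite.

Row-reducing A symmetrically gives the diagonal entries 1, -36, -2/9.
Counting signs: 1 positive, 2 negative.
Hence Q is indefinite.

indefinite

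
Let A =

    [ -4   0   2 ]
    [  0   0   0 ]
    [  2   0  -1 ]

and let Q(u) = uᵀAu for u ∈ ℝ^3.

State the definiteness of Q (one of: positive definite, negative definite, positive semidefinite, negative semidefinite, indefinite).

negative semidefinite

Applying the same elementary operations to the rows and columns of A produces a congruent diagonal matrix with entries -4, 0, 0.
Counting signs: 1 negative, 2 zero.
Hence Q is negative semidefinite.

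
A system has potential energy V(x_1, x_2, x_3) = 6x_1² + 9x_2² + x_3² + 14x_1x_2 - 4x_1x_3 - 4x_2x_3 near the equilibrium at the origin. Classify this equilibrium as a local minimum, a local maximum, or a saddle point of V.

local minimum

The Hessian at the origin is H = [[12, 14, -4], [14, 18, -4], [-4, -4, 2]].
An LDLᵀ factorisation of H has diagonal entries 12, 5/3, 2/5.
So there are 3 positive pivots.
H is positive definite, so the origin is a strict local minimum.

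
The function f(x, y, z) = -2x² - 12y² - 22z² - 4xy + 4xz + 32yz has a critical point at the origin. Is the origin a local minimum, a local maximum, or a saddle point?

The Hessian at the origin is H = [[-4, -4, 4], [-4, -24, 32], [4, 32, -44]].
An LDLᵀ factorisation of H has diagonal entries -4, -20, -4/5.
Counting signs: 3 negative.
H is negative definite, so the origin is a strict local maximum.

local maximum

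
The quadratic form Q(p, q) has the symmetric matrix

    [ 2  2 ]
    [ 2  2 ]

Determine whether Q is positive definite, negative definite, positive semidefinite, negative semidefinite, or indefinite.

For the 2×2 matrix [[2, 2], [2, 2]]: det = 2·2 − (2)² = 0, trace = 4.
det = 0 so one eigenvalue is zero; the form is semidefinite with the sign of the trace.

positive semidefinite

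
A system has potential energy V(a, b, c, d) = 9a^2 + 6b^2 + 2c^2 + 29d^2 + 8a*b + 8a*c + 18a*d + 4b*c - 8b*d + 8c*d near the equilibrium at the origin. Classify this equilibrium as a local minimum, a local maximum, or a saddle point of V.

The Hessian at the origin is H = [[18, 8, 8, 18], [8, 12, 4, -8], [8, 4, 4, 8], [18, -8, 8, 58]].
Applying the same elementary operations to the rows and columns of H produces a congruent diagonal matrix with entries 18, 76/9, 8/19, 8.
So there are 4 positive pivots.
H is positive definite, so the origin is a strict local minimum.

local minimum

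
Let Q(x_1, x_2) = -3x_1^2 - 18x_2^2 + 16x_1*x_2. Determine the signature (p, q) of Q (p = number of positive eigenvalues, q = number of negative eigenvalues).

The associated matrix is A = [[-3, 8], [8, -18]].
Symmetric row and column elimination reduces A to a congruent diagonal form with pivots -3, 10/3.
So there are 1 positive, 1 negative pivots.

(1, 1)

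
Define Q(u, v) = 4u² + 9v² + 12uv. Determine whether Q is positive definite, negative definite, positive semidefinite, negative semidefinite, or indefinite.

positive semidefinite

Write A = [[4, 6], [6, 9]].
Row-reducing A symmetrically gives the diagonal entries 4, 0.
Counting signs: 1 positive, 1 zero.
Hence Q is positive semidefinite.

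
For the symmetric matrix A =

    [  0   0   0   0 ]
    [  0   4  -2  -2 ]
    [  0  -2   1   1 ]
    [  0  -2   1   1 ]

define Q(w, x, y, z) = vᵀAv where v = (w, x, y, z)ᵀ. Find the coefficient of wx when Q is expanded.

0

The coefficient of wx is A[1,2] + A[2,1] = 2·0 = 0.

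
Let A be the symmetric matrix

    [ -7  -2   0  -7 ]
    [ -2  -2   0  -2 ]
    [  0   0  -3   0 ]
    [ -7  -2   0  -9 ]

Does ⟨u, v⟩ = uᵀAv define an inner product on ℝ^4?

no

An LDLᵀ factorisation of A has diagonal entries -7, -10/7, -3, -2.
That gives 4 negative pivots.
Hence Q is negative definite.
⟨·,·⟩ is an inner product exactly when A is positive definite.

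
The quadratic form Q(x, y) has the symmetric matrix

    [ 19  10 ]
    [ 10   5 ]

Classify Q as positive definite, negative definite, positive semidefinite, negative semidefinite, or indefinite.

For the 2×2 matrix [[19, 10], [10, 5]]: det = 19·5 − (10)² = -5, trace = 24.
det < 0 so the eigenvalues have opposite signs; the form is indefinite.

indefinite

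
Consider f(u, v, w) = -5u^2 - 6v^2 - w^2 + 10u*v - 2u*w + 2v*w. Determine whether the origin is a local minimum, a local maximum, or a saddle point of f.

The Hessian at the origin is H = [[-10, 10, -2], [10, -12, 2], [-2, 2, -2]].
Applying the same elementary operations to the rows and columns of H produces a congruent diagonal matrix with entries -10, -2, -8/5.
So there are 3 negative pivots.
H is negative definite, so the origin is a strict local maximum.

local maximum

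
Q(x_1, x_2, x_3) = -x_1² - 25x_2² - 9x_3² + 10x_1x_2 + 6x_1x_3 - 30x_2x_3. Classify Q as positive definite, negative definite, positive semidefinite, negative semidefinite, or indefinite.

negative semidefinite

Write A = [[-1, 5, 3], [5, -25, -15], [3, -15, -9]].
Applying the same elementary operations to the rows and columns of A produces a congruent diagonal matrix with entries -1, 0, 0.
So there are 1 negative, 2 zero pivots.
Hence Q is negative semidefinite.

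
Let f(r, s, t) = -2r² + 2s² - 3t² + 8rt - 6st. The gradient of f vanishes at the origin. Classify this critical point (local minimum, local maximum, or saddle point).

The Hessian at the origin is H = [[-4, 0, 8], [0, 4, -6], [8, -6, -6]].
Congruent diagonalization of H (simultaneous row and column reduction) yields pivots -4, 4, 1.
Counting signs: 2 positive, 1 negative.
H is indefinite, so the origin is a saddle point.

saddle point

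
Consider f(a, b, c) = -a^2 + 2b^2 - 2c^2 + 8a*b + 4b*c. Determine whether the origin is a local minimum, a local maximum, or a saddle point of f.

The Hessian at the origin is H = [[-2, 8, 0], [8, 4, 4], [0, 4, -4]].
Congruent diagonalization of H (simultaneous row and column reduction) yields pivots -2, 36, -40/9.
So there are 1 positive, 2 negative pivots.
H is indefinite, so the origin is a saddle point.

saddle point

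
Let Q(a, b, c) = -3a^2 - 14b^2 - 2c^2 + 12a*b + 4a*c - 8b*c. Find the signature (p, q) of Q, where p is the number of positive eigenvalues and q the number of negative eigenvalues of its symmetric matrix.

The associated matrix is A = [[-3, 6, 2], [6, -14, -4], [2, -4, -2]].
Applying the same elementary operations to the rows and columns of A produces a congruent diagonal matrix with entries -3, -2, -2/3.
So there are 3 negative pivots.

(0, 3)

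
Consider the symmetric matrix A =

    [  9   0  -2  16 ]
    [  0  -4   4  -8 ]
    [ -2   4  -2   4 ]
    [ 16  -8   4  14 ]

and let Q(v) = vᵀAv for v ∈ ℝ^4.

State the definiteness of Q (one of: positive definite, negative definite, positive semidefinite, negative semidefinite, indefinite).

indefinite

Congruent diagonalization of A (simultaneous row and column reduction) yields pivots 9, -4, 14/9, 10/7.
So there are 3 positive, 1 negative pivots.
Hence Q is indefinite.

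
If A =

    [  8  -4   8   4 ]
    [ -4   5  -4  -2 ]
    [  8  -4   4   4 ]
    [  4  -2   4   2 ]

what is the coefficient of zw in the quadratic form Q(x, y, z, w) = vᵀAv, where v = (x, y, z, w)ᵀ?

8

The coefficient of zw is A[3,4] + A[4,3] = 2·4 = 8.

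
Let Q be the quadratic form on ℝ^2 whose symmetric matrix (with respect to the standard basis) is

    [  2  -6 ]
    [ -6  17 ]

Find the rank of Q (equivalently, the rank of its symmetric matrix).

Row-reducing A symmetrically gives the diagonal entries 2, -1.
That gives 1 positive, 1 negative pivots.
The rank is the number of nonzero pivots: 2.

2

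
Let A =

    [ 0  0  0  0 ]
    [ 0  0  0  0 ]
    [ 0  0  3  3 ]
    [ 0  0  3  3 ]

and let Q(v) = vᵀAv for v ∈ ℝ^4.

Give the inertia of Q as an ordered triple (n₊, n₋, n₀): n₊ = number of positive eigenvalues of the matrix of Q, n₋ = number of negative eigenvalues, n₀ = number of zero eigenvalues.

(1, 0, 3)

Symmetric row and column elimination reduces A to a congruent diagonal form with pivots 0, 0, 3, 0.
That gives 1 positive, 3 zero pivots.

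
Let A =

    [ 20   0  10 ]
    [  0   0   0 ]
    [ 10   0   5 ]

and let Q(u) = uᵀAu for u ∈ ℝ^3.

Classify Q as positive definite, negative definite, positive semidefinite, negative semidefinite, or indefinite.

positive semidefinite

Row-reducing A symmetrically gives the diagonal entries 20, 0, 0.
That gives 1 positive, 2 zero pivots.
Hence Q is positive semidefinite.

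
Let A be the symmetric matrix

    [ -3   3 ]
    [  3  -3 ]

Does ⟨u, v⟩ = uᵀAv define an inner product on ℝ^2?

Row-reducing A symmetrically gives the diagonal entries -3, 0.
That gives 1 negative, 1 zero pivots.
Hence Q is negative semidefinite.
⟨·,·⟩ is an inner product exactly when A is positive definite.

no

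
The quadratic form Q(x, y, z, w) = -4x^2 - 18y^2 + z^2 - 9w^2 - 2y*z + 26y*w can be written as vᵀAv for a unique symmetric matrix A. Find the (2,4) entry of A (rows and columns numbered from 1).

The coefficient of y·w in Q is 26. For a symmetric A this equals A[2,4] + A[4,2] = 2·A[2,4].
So A[2,4] = 26/2 = 13.

13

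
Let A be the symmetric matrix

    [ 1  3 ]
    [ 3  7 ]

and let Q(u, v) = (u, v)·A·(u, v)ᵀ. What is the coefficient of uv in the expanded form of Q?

6

The coefficient of uv is A[1,2] + A[2,1] = 2·3 = 6.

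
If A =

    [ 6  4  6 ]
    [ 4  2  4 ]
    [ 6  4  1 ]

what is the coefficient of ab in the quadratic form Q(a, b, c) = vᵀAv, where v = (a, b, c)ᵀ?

The coefficient of ab is A[1,2] + A[2,1] = 2·4 = 8.

8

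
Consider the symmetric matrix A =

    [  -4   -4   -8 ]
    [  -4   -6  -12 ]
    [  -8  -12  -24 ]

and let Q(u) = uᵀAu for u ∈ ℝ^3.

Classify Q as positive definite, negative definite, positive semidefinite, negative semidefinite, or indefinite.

negative semidefinite

Congruent diagonalization of A (simultaneous row and column reduction) yields pivots -4, -2, 0.
Counting signs: 2 negative, 1 zero.
Hence Q is negative semidefinite.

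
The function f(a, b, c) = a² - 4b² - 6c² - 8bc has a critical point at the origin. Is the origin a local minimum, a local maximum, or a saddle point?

The Hessian at the origin is H = [[2, 0, 0], [0, -8, -8], [0, -8, -12]].
Symmetric row and column elimination reduces H to a congruent diagonal form with pivots 2, -8, -4.
So there are 1 positive, 2 negative pivots.
H is indefinite, so the origin is a saddle point.

saddle point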